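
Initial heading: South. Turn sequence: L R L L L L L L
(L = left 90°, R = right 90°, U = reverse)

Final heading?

Start: South
  L (left (90° counter-clockwise)) -> East
  R (right (90° clockwise)) -> South
  L (left (90° counter-clockwise)) -> East
  L (left (90° counter-clockwise)) -> North
  L (left (90° counter-clockwise)) -> West
  L (left (90° counter-clockwise)) -> South
  L (left (90° counter-clockwise)) -> East
  L (left (90° counter-clockwise)) -> North
Final: North

Answer: Final heading: North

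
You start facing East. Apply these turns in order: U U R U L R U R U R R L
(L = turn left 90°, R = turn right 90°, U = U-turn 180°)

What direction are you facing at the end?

Answer: Final heading: South

Derivation:
Start: East
  U (U-turn (180°)) -> West
  U (U-turn (180°)) -> East
  R (right (90° clockwise)) -> South
  U (U-turn (180°)) -> North
  L (left (90° counter-clockwise)) -> West
  R (right (90° clockwise)) -> North
  U (U-turn (180°)) -> South
  R (right (90° clockwise)) -> West
  U (U-turn (180°)) -> East
  R (right (90° clockwise)) -> South
  R (right (90° clockwise)) -> West
  L (left (90° counter-clockwise)) -> South
Final: South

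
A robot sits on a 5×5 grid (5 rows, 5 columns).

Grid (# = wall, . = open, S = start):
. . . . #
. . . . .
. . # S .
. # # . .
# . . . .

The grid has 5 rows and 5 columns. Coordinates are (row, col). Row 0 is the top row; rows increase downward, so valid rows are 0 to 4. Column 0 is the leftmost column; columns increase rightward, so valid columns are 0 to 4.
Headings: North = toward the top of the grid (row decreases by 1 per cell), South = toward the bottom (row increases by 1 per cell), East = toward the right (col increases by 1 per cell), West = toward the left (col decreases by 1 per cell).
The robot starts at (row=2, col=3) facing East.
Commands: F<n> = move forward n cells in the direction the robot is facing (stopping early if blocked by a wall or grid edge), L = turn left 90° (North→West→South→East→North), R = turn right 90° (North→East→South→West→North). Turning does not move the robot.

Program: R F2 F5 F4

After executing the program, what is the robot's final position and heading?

Answer: Final position: (row=4, col=3), facing South

Derivation:
Start: (row=2, col=3), facing East
  R: turn right, now facing South
  F2: move forward 2, now at (row=4, col=3)
  F5: move forward 0/5 (blocked), now at (row=4, col=3)
  F4: move forward 0/4 (blocked), now at (row=4, col=3)
Final: (row=4, col=3), facing South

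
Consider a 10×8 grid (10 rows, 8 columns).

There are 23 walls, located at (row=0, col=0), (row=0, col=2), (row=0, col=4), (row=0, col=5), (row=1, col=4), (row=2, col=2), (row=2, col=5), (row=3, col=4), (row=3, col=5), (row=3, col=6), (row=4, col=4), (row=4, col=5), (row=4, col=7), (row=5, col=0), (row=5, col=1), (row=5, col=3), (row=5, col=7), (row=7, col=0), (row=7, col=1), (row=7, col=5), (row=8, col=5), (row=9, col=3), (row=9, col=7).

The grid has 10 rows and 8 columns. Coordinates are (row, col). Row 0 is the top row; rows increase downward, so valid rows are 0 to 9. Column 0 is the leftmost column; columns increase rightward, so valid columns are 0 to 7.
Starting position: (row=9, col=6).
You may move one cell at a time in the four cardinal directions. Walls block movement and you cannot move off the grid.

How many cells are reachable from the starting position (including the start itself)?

Answer: Reachable cells: 49

Derivation:
BFS flood-fill from (row=9, col=6):
  Distance 0: (row=9, col=6)
  Distance 1: (row=8, col=6), (row=9, col=5)
  Distance 2: (row=7, col=6), (row=8, col=7), (row=9, col=4)
  Distance 3: (row=6, col=6), (row=7, col=7), (row=8, col=4)
  Distance 4: (row=5, col=6), (row=6, col=5), (row=6, col=7), (row=7, col=4), (row=8, col=3)
  Distance 5: (row=4, col=6), (row=5, col=5), (row=6, col=4), (row=7, col=3), (row=8, col=2)
  Distance 6: (row=5, col=4), (row=6, col=3), (row=7, col=2), (row=8, col=1), (row=9, col=2)
  Distance 7: (row=6, col=2), (row=8, col=0), (row=9, col=1)
  Distance 8: (row=5, col=2), (row=6, col=1), (row=9, col=0)
  Distance 9: (row=4, col=2), (row=6, col=0)
  Distance 10: (row=3, col=2), (row=4, col=1), (row=4, col=3)
  Distance 11: (row=3, col=1), (row=3, col=3), (row=4, col=0)
  Distance 12: (row=2, col=1), (row=2, col=3), (row=3, col=0)
  Distance 13: (row=1, col=1), (row=1, col=3), (row=2, col=0), (row=2, col=4)
  Distance 14: (row=0, col=1), (row=0, col=3), (row=1, col=0), (row=1, col=2)
Total reachable: 49 (grid has 57 open cells total)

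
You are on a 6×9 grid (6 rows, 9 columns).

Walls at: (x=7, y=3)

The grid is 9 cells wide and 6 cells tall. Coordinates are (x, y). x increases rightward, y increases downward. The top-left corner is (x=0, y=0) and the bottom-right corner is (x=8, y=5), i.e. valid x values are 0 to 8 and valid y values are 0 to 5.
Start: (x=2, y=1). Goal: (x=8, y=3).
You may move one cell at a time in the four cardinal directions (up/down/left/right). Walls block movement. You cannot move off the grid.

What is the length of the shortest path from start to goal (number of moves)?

Answer: Shortest path length: 8

Derivation:
BFS from (x=2, y=1) until reaching (x=8, y=3):
  Distance 0: (x=2, y=1)
  Distance 1: (x=2, y=0), (x=1, y=1), (x=3, y=1), (x=2, y=2)
  Distance 2: (x=1, y=0), (x=3, y=0), (x=0, y=1), (x=4, y=1), (x=1, y=2), (x=3, y=2), (x=2, y=3)
  Distance 3: (x=0, y=0), (x=4, y=0), (x=5, y=1), (x=0, y=2), (x=4, y=2), (x=1, y=3), (x=3, y=3), (x=2, y=4)
  Distance 4: (x=5, y=0), (x=6, y=1), (x=5, y=2), (x=0, y=3), (x=4, y=3), (x=1, y=4), (x=3, y=4), (x=2, y=5)
  Distance 5: (x=6, y=0), (x=7, y=1), (x=6, y=2), (x=5, y=3), (x=0, y=4), (x=4, y=4), (x=1, y=5), (x=3, y=5)
  Distance 6: (x=7, y=0), (x=8, y=1), (x=7, y=2), (x=6, y=3), (x=5, y=4), (x=0, y=5), (x=4, y=5)
  Distance 7: (x=8, y=0), (x=8, y=2), (x=6, y=4), (x=5, y=5)
  Distance 8: (x=8, y=3), (x=7, y=4), (x=6, y=5)  <- goal reached here
One shortest path (8 moves): (x=2, y=1) -> (x=3, y=1) -> (x=4, y=1) -> (x=5, y=1) -> (x=6, y=1) -> (x=7, y=1) -> (x=8, y=1) -> (x=8, y=2) -> (x=8, y=3)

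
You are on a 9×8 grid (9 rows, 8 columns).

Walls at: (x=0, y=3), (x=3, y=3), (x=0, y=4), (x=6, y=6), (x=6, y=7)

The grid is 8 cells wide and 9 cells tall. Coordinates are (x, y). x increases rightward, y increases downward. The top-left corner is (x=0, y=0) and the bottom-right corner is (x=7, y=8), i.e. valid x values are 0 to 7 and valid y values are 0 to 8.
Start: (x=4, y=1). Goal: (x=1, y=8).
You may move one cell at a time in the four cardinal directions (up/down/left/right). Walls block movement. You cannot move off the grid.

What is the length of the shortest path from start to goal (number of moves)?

Answer: Shortest path length: 10

Derivation:
BFS from (x=4, y=1) until reaching (x=1, y=8):
  Distance 0: (x=4, y=1)
  Distance 1: (x=4, y=0), (x=3, y=1), (x=5, y=1), (x=4, y=2)
  Distance 2: (x=3, y=0), (x=5, y=0), (x=2, y=1), (x=6, y=1), (x=3, y=2), (x=5, y=2), (x=4, y=3)
  Distance 3: (x=2, y=0), (x=6, y=0), (x=1, y=1), (x=7, y=1), (x=2, y=2), (x=6, y=2), (x=5, y=3), (x=4, y=4)
  Distance 4: (x=1, y=0), (x=7, y=0), (x=0, y=1), (x=1, y=2), (x=7, y=2), (x=2, y=3), (x=6, y=3), (x=3, y=4), (x=5, y=4), (x=4, y=5)
  Distance 5: (x=0, y=0), (x=0, y=2), (x=1, y=3), (x=7, y=3), (x=2, y=4), (x=6, y=4), (x=3, y=5), (x=5, y=5), (x=4, y=6)
  Distance 6: (x=1, y=4), (x=7, y=4), (x=2, y=5), (x=6, y=5), (x=3, y=6), (x=5, y=6), (x=4, y=7)
  Distance 7: (x=1, y=5), (x=7, y=5), (x=2, y=6), (x=3, y=7), (x=5, y=7), (x=4, y=8)
  Distance 8: (x=0, y=5), (x=1, y=6), (x=7, y=6), (x=2, y=7), (x=3, y=8), (x=5, y=8)
  Distance 9: (x=0, y=6), (x=1, y=7), (x=7, y=7), (x=2, y=8), (x=6, y=8)
  Distance 10: (x=0, y=7), (x=1, y=8), (x=7, y=8)  <- goal reached here
One shortest path (10 moves): (x=4, y=1) -> (x=3, y=1) -> (x=2, y=1) -> (x=1, y=1) -> (x=1, y=2) -> (x=1, y=3) -> (x=1, y=4) -> (x=1, y=5) -> (x=1, y=6) -> (x=1, y=7) -> (x=1, y=8)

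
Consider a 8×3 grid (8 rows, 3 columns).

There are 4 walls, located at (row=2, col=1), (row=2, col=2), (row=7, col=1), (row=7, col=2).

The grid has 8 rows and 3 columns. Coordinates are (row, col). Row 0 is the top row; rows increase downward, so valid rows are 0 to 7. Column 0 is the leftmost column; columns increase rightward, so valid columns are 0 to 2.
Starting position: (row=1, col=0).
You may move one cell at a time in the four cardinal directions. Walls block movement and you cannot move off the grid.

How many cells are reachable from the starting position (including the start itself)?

Answer: Reachable cells: 20

Derivation:
BFS flood-fill from (row=1, col=0):
  Distance 0: (row=1, col=0)
  Distance 1: (row=0, col=0), (row=1, col=1), (row=2, col=0)
  Distance 2: (row=0, col=1), (row=1, col=2), (row=3, col=0)
  Distance 3: (row=0, col=2), (row=3, col=1), (row=4, col=0)
  Distance 4: (row=3, col=2), (row=4, col=1), (row=5, col=0)
  Distance 5: (row=4, col=2), (row=5, col=1), (row=6, col=0)
  Distance 6: (row=5, col=2), (row=6, col=1), (row=7, col=0)
  Distance 7: (row=6, col=2)
Total reachable: 20 (grid has 20 open cells total)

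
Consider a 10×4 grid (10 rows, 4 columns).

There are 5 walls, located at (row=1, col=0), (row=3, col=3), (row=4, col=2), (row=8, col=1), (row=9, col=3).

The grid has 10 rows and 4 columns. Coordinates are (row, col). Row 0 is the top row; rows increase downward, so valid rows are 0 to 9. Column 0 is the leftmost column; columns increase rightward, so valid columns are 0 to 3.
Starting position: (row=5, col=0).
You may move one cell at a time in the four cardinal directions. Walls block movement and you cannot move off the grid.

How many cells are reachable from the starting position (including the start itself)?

Answer: Reachable cells: 35

Derivation:
BFS flood-fill from (row=5, col=0):
  Distance 0: (row=5, col=0)
  Distance 1: (row=4, col=0), (row=5, col=1), (row=6, col=0)
  Distance 2: (row=3, col=0), (row=4, col=1), (row=5, col=2), (row=6, col=1), (row=7, col=0)
  Distance 3: (row=2, col=0), (row=3, col=1), (row=5, col=3), (row=6, col=2), (row=7, col=1), (row=8, col=0)
  Distance 4: (row=2, col=1), (row=3, col=2), (row=4, col=3), (row=6, col=3), (row=7, col=2), (row=9, col=0)
  Distance 5: (row=1, col=1), (row=2, col=2), (row=7, col=3), (row=8, col=2), (row=9, col=1)
  Distance 6: (row=0, col=1), (row=1, col=2), (row=2, col=3), (row=8, col=3), (row=9, col=2)
  Distance 7: (row=0, col=0), (row=0, col=2), (row=1, col=3)
  Distance 8: (row=0, col=3)
Total reachable: 35 (grid has 35 open cells total)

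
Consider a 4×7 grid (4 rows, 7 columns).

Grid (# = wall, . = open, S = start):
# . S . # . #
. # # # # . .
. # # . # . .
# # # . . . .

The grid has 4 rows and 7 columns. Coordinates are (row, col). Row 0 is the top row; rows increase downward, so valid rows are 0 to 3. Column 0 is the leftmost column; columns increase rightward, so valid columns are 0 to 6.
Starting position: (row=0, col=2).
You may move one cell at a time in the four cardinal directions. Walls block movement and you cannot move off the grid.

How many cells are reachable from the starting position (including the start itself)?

Answer: Reachable cells: 3

Derivation:
BFS flood-fill from (row=0, col=2):
  Distance 0: (row=0, col=2)
  Distance 1: (row=0, col=1), (row=0, col=3)
Total reachable: 3 (grid has 15 open cells total)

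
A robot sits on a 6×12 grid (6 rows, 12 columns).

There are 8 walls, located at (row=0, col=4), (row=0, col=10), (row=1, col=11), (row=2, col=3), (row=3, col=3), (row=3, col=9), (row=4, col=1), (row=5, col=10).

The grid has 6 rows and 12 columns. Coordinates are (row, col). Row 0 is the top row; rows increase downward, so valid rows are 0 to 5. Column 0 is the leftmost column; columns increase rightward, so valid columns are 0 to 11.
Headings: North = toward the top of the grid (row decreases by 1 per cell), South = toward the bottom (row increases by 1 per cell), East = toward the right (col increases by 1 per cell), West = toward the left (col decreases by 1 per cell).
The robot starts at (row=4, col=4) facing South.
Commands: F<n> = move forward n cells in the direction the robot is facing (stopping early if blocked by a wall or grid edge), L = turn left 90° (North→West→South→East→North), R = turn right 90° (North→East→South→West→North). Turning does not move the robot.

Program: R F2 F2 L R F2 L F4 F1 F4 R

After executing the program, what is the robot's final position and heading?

Answer: Final position: (row=5, col=2), facing West

Derivation:
Start: (row=4, col=4), facing South
  R: turn right, now facing West
  F2: move forward 2, now at (row=4, col=2)
  F2: move forward 0/2 (blocked), now at (row=4, col=2)
  L: turn left, now facing South
  R: turn right, now facing West
  F2: move forward 0/2 (blocked), now at (row=4, col=2)
  L: turn left, now facing South
  F4: move forward 1/4 (blocked), now at (row=5, col=2)
  F1: move forward 0/1 (blocked), now at (row=5, col=2)
  F4: move forward 0/4 (blocked), now at (row=5, col=2)
  R: turn right, now facing West
Final: (row=5, col=2), facing West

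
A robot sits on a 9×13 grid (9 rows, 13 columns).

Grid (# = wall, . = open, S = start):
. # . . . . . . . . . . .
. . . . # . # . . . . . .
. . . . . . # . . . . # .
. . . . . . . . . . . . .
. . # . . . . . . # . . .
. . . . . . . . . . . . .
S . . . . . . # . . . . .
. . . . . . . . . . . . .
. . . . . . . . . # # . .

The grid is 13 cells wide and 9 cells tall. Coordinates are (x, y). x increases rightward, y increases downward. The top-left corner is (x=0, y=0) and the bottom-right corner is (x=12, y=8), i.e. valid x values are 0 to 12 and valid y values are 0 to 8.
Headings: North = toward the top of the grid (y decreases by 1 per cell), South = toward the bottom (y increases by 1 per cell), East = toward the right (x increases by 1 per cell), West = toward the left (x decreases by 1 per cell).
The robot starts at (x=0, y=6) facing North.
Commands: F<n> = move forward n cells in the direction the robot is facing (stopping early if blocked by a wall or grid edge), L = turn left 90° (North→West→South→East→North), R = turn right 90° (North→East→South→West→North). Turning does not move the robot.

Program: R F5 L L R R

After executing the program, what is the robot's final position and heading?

Answer: Final position: (x=5, y=6), facing East

Derivation:
Start: (x=0, y=6), facing North
  R: turn right, now facing East
  F5: move forward 5, now at (x=5, y=6)
  L: turn left, now facing North
  L: turn left, now facing West
  R: turn right, now facing North
  R: turn right, now facing East
Final: (x=5, y=6), facing East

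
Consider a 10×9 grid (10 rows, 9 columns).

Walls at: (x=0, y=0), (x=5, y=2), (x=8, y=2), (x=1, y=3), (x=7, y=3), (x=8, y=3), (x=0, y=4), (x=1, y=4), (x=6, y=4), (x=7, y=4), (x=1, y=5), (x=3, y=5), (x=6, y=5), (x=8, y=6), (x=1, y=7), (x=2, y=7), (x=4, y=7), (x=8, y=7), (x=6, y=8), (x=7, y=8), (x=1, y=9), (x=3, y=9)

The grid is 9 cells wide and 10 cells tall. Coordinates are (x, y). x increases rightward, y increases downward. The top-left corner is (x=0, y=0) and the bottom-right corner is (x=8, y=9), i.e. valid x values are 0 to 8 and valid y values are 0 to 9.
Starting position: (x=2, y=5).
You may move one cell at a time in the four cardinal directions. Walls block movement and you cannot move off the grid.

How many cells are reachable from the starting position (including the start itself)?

Answer: Reachable cells: 68

Derivation:
BFS flood-fill from (x=2, y=5):
  Distance 0: (x=2, y=5)
  Distance 1: (x=2, y=4), (x=2, y=6)
  Distance 2: (x=2, y=3), (x=3, y=4), (x=1, y=6), (x=3, y=6)
  Distance 3: (x=2, y=2), (x=3, y=3), (x=4, y=4), (x=0, y=6), (x=4, y=6), (x=3, y=7)
  Distance 4: (x=2, y=1), (x=1, y=2), (x=3, y=2), (x=4, y=3), (x=5, y=4), (x=0, y=5), (x=4, y=5), (x=5, y=6), (x=0, y=7), (x=3, y=8)
  Distance 5: (x=2, y=0), (x=1, y=1), (x=3, y=1), (x=0, y=2), (x=4, y=2), (x=5, y=3), (x=5, y=5), (x=6, y=6), (x=5, y=7), (x=0, y=8), (x=2, y=8), (x=4, y=8)
  Distance 6: (x=1, y=0), (x=3, y=0), (x=0, y=1), (x=4, y=1), (x=0, y=3), (x=6, y=3), (x=7, y=6), (x=6, y=7), (x=1, y=8), (x=5, y=8), (x=0, y=9), (x=2, y=9), (x=4, y=9)
  Distance 7: (x=4, y=0), (x=5, y=1), (x=6, y=2), (x=7, y=5), (x=7, y=7), (x=5, y=9)
  Distance 8: (x=5, y=0), (x=6, y=1), (x=7, y=2), (x=8, y=5), (x=6, y=9)
  Distance 9: (x=6, y=0), (x=7, y=1), (x=8, y=4), (x=7, y=9)
  Distance 10: (x=7, y=0), (x=8, y=1), (x=8, y=9)
  Distance 11: (x=8, y=0), (x=8, y=8)
Total reachable: 68 (grid has 68 open cells total)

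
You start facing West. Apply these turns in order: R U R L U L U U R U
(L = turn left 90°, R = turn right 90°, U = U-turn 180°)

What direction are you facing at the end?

Answer: Final heading: South

Derivation:
Start: West
  R (right (90° clockwise)) -> North
  U (U-turn (180°)) -> South
  R (right (90° clockwise)) -> West
  L (left (90° counter-clockwise)) -> South
  U (U-turn (180°)) -> North
  L (left (90° counter-clockwise)) -> West
  U (U-turn (180°)) -> East
  U (U-turn (180°)) -> West
  R (right (90° clockwise)) -> North
  U (U-turn (180°)) -> South
Final: South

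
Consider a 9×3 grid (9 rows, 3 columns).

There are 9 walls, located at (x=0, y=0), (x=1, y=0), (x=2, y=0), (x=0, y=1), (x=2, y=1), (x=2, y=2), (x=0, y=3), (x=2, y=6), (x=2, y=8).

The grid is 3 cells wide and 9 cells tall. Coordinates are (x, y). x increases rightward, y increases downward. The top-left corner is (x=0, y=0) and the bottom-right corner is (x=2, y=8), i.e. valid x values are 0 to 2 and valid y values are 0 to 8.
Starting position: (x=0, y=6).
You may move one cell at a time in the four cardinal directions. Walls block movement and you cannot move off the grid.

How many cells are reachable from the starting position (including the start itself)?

BFS flood-fill from (x=0, y=6):
  Distance 0: (x=0, y=6)
  Distance 1: (x=0, y=5), (x=1, y=6), (x=0, y=7)
  Distance 2: (x=0, y=4), (x=1, y=5), (x=1, y=7), (x=0, y=8)
  Distance 3: (x=1, y=4), (x=2, y=5), (x=2, y=7), (x=1, y=8)
  Distance 4: (x=1, y=3), (x=2, y=4)
  Distance 5: (x=1, y=2), (x=2, y=3)
  Distance 6: (x=1, y=1), (x=0, y=2)
Total reachable: 18 (grid has 18 open cells total)

Answer: Reachable cells: 18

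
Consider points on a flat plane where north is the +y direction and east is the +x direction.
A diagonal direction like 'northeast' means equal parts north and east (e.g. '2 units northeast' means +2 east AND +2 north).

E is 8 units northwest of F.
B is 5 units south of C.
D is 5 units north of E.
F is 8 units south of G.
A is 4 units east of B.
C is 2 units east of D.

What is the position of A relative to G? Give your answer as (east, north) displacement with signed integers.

Answer: A is at (east=-2, north=0) relative to G.

Derivation:
Place G at the origin (east=0, north=0).
  F is 8 units south of G: delta (east=+0, north=-8); F at (east=0, north=-8).
  E is 8 units northwest of F: delta (east=-8, north=+8); E at (east=-8, north=0).
  D is 5 units north of E: delta (east=+0, north=+5); D at (east=-8, north=5).
  C is 2 units east of D: delta (east=+2, north=+0); C at (east=-6, north=5).
  B is 5 units south of C: delta (east=+0, north=-5); B at (east=-6, north=0).
  A is 4 units east of B: delta (east=+4, north=+0); A at (east=-2, north=0).
Therefore A relative to G: (east=-2, north=0).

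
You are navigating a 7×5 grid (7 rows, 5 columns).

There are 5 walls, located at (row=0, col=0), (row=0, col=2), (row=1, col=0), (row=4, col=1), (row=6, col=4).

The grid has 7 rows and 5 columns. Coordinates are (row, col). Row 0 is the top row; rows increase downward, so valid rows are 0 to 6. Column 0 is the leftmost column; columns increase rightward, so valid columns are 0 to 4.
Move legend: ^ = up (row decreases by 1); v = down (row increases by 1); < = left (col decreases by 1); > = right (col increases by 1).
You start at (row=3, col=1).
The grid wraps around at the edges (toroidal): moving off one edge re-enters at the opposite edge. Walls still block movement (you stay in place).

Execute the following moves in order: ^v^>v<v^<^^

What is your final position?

Answer: Final position: (row=2, col=0)

Derivation:
Start: (row=3, col=1)
  ^ (up): (row=3, col=1) -> (row=2, col=1)
  v (down): (row=2, col=1) -> (row=3, col=1)
  ^ (up): (row=3, col=1) -> (row=2, col=1)
  > (right): (row=2, col=1) -> (row=2, col=2)
  v (down): (row=2, col=2) -> (row=3, col=2)
  < (left): (row=3, col=2) -> (row=3, col=1)
  v (down): blocked, stay at (row=3, col=1)
  ^ (up): (row=3, col=1) -> (row=2, col=1)
  < (left): (row=2, col=1) -> (row=2, col=0)
  ^ (up): blocked, stay at (row=2, col=0)
  ^ (up): blocked, stay at (row=2, col=0)
Final: (row=2, col=0)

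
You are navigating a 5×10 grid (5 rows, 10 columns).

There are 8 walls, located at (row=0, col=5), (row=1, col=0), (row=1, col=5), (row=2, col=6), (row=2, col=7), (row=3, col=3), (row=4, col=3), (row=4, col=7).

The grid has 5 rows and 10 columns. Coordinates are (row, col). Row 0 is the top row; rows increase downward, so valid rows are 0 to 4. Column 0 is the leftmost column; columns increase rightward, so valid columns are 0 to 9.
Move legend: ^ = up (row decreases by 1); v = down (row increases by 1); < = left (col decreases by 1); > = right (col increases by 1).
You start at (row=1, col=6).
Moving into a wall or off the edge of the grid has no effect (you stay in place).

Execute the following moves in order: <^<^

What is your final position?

Answer: Final position: (row=0, col=6)

Derivation:
Start: (row=1, col=6)
  < (left): blocked, stay at (row=1, col=6)
  ^ (up): (row=1, col=6) -> (row=0, col=6)
  < (left): blocked, stay at (row=0, col=6)
  ^ (up): blocked, stay at (row=0, col=6)
Final: (row=0, col=6)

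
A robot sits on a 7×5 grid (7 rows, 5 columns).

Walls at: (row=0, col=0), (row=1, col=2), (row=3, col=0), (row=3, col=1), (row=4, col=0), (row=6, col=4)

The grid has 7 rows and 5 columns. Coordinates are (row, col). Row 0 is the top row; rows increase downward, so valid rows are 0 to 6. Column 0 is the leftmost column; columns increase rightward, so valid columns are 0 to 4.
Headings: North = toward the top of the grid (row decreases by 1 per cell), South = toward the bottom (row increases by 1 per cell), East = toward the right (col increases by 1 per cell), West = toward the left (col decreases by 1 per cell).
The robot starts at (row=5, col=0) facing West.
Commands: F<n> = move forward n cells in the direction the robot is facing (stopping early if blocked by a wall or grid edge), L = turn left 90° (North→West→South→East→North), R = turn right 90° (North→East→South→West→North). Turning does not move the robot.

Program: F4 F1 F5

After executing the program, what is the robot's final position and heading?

Answer: Final position: (row=5, col=0), facing West

Derivation:
Start: (row=5, col=0), facing West
  F4: move forward 0/4 (blocked), now at (row=5, col=0)
  F1: move forward 0/1 (blocked), now at (row=5, col=0)
  F5: move forward 0/5 (blocked), now at (row=5, col=0)
Final: (row=5, col=0), facing West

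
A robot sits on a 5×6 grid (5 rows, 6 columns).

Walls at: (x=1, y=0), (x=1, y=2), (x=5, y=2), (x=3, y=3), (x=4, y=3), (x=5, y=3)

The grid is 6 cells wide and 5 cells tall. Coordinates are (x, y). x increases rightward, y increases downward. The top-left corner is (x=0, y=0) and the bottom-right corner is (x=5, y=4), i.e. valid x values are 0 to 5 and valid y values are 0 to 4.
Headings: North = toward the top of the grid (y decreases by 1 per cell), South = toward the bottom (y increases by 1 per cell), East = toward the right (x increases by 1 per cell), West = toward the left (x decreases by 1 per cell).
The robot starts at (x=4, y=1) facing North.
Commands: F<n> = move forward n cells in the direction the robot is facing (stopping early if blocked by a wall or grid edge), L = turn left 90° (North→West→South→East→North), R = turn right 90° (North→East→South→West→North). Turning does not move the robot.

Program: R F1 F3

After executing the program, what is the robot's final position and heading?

Answer: Final position: (x=5, y=1), facing East

Derivation:
Start: (x=4, y=1), facing North
  R: turn right, now facing East
  F1: move forward 1, now at (x=5, y=1)
  F3: move forward 0/3 (blocked), now at (x=5, y=1)
Final: (x=5, y=1), facing East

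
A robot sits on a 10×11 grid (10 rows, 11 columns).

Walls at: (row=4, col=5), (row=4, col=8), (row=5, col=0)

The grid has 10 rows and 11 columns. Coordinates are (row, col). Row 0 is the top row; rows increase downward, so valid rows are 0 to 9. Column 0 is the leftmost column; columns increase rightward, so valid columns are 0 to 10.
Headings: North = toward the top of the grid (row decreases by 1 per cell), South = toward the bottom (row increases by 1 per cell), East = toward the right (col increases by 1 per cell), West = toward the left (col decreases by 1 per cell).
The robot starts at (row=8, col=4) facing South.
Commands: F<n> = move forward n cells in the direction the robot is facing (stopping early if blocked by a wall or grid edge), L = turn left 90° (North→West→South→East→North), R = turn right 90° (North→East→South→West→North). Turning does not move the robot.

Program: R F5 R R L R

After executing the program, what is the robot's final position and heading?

Start: (row=8, col=4), facing South
  R: turn right, now facing West
  F5: move forward 4/5 (blocked), now at (row=8, col=0)
  R: turn right, now facing North
  R: turn right, now facing East
  L: turn left, now facing North
  R: turn right, now facing East
Final: (row=8, col=0), facing East

Answer: Final position: (row=8, col=0), facing East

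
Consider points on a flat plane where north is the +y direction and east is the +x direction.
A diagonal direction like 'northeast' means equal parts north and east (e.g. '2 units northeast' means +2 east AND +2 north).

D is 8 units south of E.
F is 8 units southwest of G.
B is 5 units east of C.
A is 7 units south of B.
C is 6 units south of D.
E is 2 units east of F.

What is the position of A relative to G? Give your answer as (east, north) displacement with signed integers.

Place G at the origin (east=0, north=0).
  F is 8 units southwest of G: delta (east=-8, north=-8); F at (east=-8, north=-8).
  E is 2 units east of F: delta (east=+2, north=+0); E at (east=-6, north=-8).
  D is 8 units south of E: delta (east=+0, north=-8); D at (east=-6, north=-16).
  C is 6 units south of D: delta (east=+0, north=-6); C at (east=-6, north=-22).
  B is 5 units east of C: delta (east=+5, north=+0); B at (east=-1, north=-22).
  A is 7 units south of B: delta (east=+0, north=-7); A at (east=-1, north=-29).
Therefore A relative to G: (east=-1, north=-29).

Answer: A is at (east=-1, north=-29) relative to G.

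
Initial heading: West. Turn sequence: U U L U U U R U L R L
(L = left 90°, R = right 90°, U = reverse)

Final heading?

Answer: Final heading: South

Derivation:
Start: West
  U (U-turn (180°)) -> East
  U (U-turn (180°)) -> West
  L (left (90° counter-clockwise)) -> South
  U (U-turn (180°)) -> North
  U (U-turn (180°)) -> South
  U (U-turn (180°)) -> North
  R (right (90° clockwise)) -> East
  U (U-turn (180°)) -> West
  L (left (90° counter-clockwise)) -> South
  R (right (90° clockwise)) -> West
  L (left (90° counter-clockwise)) -> South
Final: South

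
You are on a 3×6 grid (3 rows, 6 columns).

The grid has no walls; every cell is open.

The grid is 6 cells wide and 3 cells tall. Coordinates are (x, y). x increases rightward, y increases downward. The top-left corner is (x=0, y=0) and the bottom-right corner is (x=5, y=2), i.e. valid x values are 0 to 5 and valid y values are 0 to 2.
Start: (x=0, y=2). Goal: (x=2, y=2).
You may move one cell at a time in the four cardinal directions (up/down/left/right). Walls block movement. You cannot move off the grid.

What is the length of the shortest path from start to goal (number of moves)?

Answer: Shortest path length: 2

Derivation:
BFS from (x=0, y=2) until reaching (x=2, y=2):
  Distance 0: (x=0, y=2)
  Distance 1: (x=0, y=1), (x=1, y=2)
  Distance 2: (x=0, y=0), (x=1, y=1), (x=2, y=2)  <- goal reached here
One shortest path (2 moves): (x=0, y=2) -> (x=1, y=2) -> (x=2, y=2)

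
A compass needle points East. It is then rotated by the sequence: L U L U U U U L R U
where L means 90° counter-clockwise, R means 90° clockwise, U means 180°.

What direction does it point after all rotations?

Start: East
  L (left (90° counter-clockwise)) -> North
  U (U-turn (180°)) -> South
  L (left (90° counter-clockwise)) -> East
  U (U-turn (180°)) -> West
  U (U-turn (180°)) -> East
  U (U-turn (180°)) -> West
  U (U-turn (180°)) -> East
  L (left (90° counter-clockwise)) -> North
  R (right (90° clockwise)) -> East
  U (U-turn (180°)) -> West
Final: West

Answer: Final heading: West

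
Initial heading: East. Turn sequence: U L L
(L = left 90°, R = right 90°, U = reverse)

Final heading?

Start: East
  U (U-turn (180°)) -> West
  L (left (90° counter-clockwise)) -> South
  L (left (90° counter-clockwise)) -> East
Final: East

Answer: Final heading: East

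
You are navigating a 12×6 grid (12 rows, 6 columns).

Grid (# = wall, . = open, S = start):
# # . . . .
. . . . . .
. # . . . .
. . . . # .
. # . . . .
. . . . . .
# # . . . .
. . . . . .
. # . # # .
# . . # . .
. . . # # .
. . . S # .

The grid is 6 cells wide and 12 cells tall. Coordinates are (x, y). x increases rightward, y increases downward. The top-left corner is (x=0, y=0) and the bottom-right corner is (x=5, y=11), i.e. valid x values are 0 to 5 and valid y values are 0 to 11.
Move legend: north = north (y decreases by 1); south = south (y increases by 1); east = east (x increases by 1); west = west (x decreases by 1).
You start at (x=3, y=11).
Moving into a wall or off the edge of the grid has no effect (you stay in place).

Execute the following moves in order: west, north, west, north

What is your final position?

Answer: Final position: (x=1, y=9)

Derivation:
Start: (x=3, y=11)
  west (west): (x=3, y=11) -> (x=2, y=11)
  north (north): (x=2, y=11) -> (x=2, y=10)
  west (west): (x=2, y=10) -> (x=1, y=10)
  north (north): (x=1, y=10) -> (x=1, y=9)
Final: (x=1, y=9)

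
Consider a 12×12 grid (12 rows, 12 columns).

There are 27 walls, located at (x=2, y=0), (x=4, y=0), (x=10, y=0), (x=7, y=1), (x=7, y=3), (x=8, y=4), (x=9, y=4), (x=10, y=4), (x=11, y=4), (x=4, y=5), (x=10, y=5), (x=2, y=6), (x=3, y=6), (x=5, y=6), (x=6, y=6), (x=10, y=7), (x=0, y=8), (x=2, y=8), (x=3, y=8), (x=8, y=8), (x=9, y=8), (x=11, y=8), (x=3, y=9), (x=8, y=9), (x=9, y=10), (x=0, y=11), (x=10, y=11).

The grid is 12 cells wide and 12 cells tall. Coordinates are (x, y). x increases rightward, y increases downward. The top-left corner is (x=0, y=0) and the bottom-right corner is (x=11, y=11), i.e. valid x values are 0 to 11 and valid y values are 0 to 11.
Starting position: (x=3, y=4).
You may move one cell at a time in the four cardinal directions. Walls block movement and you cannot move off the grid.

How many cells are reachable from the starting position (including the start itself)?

BFS flood-fill from (x=3, y=4):
  Distance 0: (x=3, y=4)
  Distance 1: (x=3, y=3), (x=2, y=4), (x=4, y=4), (x=3, y=5)
  Distance 2: (x=3, y=2), (x=2, y=3), (x=4, y=3), (x=1, y=4), (x=5, y=4), (x=2, y=5)
  Distance 3: (x=3, y=1), (x=2, y=2), (x=4, y=2), (x=1, y=3), (x=5, y=3), (x=0, y=4), (x=6, y=4), (x=1, y=5), (x=5, y=5)
  Distance 4: (x=3, y=0), (x=2, y=1), (x=4, y=1), (x=1, y=2), (x=5, y=2), (x=0, y=3), (x=6, y=3), (x=7, y=4), (x=0, y=5), (x=6, y=5), (x=1, y=6)
  Distance 5: (x=1, y=1), (x=5, y=1), (x=0, y=2), (x=6, y=2), (x=7, y=5), (x=0, y=6), (x=1, y=7)
  Distance 6: (x=1, y=0), (x=5, y=0), (x=0, y=1), (x=6, y=1), (x=7, y=2), (x=8, y=5), (x=7, y=6), (x=0, y=7), (x=2, y=7), (x=1, y=8)
  Distance 7: (x=0, y=0), (x=6, y=0), (x=8, y=2), (x=9, y=5), (x=8, y=6), (x=3, y=7), (x=7, y=7), (x=1, y=9)
  Distance 8: (x=7, y=0), (x=8, y=1), (x=9, y=2), (x=8, y=3), (x=9, y=6), (x=4, y=7), (x=6, y=7), (x=8, y=7), (x=7, y=8), (x=0, y=9), (x=2, y=9), (x=1, y=10)
  Distance 9: (x=8, y=0), (x=9, y=1), (x=10, y=2), (x=9, y=3), (x=4, y=6), (x=10, y=6), (x=5, y=7), (x=9, y=7), (x=4, y=8), (x=6, y=8), (x=7, y=9), (x=0, y=10), (x=2, y=10), (x=1, y=11)
  Distance 10: (x=9, y=0), (x=10, y=1), (x=11, y=2), (x=10, y=3), (x=11, y=6), (x=5, y=8), (x=4, y=9), (x=6, y=9), (x=3, y=10), (x=7, y=10), (x=2, y=11)
  Distance 11: (x=11, y=1), (x=11, y=3), (x=11, y=5), (x=11, y=7), (x=5, y=9), (x=4, y=10), (x=6, y=10), (x=8, y=10), (x=3, y=11), (x=7, y=11)
  Distance 12: (x=11, y=0), (x=5, y=10), (x=4, y=11), (x=6, y=11), (x=8, y=11)
  Distance 13: (x=5, y=11), (x=9, y=11)
Total reachable: 110 (grid has 117 open cells total)

Answer: Reachable cells: 110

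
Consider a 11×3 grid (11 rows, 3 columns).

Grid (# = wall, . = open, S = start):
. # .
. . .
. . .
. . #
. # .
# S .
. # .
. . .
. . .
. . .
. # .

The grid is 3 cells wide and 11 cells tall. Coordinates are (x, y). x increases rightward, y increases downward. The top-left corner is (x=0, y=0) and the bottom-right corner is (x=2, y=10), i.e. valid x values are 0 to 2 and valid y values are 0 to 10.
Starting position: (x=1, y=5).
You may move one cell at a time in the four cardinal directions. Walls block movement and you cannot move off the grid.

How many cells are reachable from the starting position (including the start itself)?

BFS flood-fill from (x=1, y=5):
  Distance 0: (x=1, y=5)
  Distance 1: (x=2, y=5)
  Distance 2: (x=2, y=4), (x=2, y=6)
  Distance 3: (x=2, y=7)
  Distance 4: (x=1, y=7), (x=2, y=8)
  Distance 5: (x=0, y=7), (x=1, y=8), (x=2, y=9)
  Distance 6: (x=0, y=6), (x=0, y=8), (x=1, y=9), (x=2, y=10)
  Distance 7: (x=0, y=9)
  Distance 8: (x=0, y=10)
Total reachable: 16 (grid has 27 open cells total)

Answer: Reachable cells: 16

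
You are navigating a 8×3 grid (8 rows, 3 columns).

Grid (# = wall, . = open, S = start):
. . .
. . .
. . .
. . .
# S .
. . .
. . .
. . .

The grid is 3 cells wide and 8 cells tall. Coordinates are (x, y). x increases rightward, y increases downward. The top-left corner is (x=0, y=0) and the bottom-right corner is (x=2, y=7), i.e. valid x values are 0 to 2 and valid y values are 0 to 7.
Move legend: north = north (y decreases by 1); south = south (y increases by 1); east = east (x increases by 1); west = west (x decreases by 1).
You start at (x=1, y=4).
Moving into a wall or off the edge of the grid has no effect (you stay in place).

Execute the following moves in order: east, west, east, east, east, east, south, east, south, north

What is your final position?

Answer: Final position: (x=2, y=5)

Derivation:
Start: (x=1, y=4)
  east (east): (x=1, y=4) -> (x=2, y=4)
  west (west): (x=2, y=4) -> (x=1, y=4)
  east (east): (x=1, y=4) -> (x=2, y=4)
  [×3]east (east): blocked, stay at (x=2, y=4)
  south (south): (x=2, y=4) -> (x=2, y=5)
  east (east): blocked, stay at (x=2, y=5)
  south (south): (x=2, y=5) -> (x=2, y=6)
  north (north): (x=2, y=6) -> (x=2, y=5)
Final: (x=2, y=5)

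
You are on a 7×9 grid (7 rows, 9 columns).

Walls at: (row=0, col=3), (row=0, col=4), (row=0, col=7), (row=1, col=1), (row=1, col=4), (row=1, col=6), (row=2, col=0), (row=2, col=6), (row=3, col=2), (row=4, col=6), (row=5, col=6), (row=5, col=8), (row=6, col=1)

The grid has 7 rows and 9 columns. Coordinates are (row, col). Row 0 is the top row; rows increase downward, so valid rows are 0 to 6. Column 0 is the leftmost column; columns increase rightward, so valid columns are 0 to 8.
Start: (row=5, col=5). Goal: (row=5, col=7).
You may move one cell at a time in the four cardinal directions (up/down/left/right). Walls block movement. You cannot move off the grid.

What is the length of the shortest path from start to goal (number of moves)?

BFS from (row=5, col=5) until reaching (row=5, col=7):
  Distance 0: (row=5, col=5)
  Distance 1: (row=4, col=5), (row=5, col=4), (row=6, col=5)
  Distance 2: (row=3, col=5), (row=4, col=4), (row=5, col=3), (row=6, col=4), (row=6, col=6)
  Distance 3: (row=2, col=5), (row=3, col=4), (row=3, col=6), (row=4, col=3), (row=5, col=2), (row=6, col=3), (row=6, col=7)
  Distance 4: (row=1, col=5), (row=2, col=4), (row=3, col=3), (row=3, col=7), (row=4, col=2), (row=5, col=1), (row=5, col=7), (row=6, col=2), (row=6, col=8)  <- goal reached here
One shortest path (4 moves): (row=5, col=5) -> (row=6, col=5) -> (row=6, col=6) -> (row=6, col=7) -> (row=5, col=7)

Answer: Shortest path length: 4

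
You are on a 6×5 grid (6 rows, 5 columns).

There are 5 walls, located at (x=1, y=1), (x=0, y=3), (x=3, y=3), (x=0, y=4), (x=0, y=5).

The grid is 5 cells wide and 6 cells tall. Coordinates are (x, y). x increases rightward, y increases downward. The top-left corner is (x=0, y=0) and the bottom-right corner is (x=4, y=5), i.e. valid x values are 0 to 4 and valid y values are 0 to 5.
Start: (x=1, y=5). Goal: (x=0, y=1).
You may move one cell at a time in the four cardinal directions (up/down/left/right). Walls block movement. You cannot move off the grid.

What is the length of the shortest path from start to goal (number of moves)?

Answer: Shortest path length: 5

Derivation:
BFS from (x=1, y=5) until reaching (x=0, y=1):
  Distance 0: (x=1, y=5)
  Distance 1: (x=1, y=4), (x=2, y=5)
  Distance 2: (x=1, y=3), (x=2, y=4), (x=3, y=5)
  Distance 3: (x=1, y=2), (x=2, y=3), (x=3, y=4), (x=4, y=5)
  Distance 4: (x=0, y=2), (x=2, y=2), (x=4, y=4)
  Distance 5: (x=0, y=1), (x=2, y=1), (x=3, y=2), (x=4, y=3)  <- goal reached here
One shortest path (5 moves): (x=1, y=5) -> (x=1, y=4) -> (x=1, y=3) -> (x=1, y=2) -> (x=0, y=2) -> (x=0, y=1)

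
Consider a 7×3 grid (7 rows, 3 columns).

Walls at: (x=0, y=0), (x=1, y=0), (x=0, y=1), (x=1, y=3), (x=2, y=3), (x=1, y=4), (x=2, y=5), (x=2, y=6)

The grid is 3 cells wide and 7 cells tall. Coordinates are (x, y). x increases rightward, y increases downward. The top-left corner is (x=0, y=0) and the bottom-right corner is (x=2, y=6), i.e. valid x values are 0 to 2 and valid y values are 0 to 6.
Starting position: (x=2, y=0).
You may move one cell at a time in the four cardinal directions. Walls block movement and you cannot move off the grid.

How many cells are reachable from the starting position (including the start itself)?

Answer: Reachable cells: 12

Derivation:
BFS flood-fill from (x=2, y=0):
  Distance 0: (x=2, y=0)
  Distance 1: (x=2, y=1)
  Distance 2: (x=1, y=1), (x=2, y=2)
  Distance 3: (x=1, y=2)
  Distance 4: (x=0, y=2)
  Distance 5: (x=0, y=3)
  Distance 6: (x=0, y=4)
  Distance 7: (x=0, y=5)
  Distance 8: (x=1, y=5), (x=0, y=6)
  Distance 9: (x=1, y=6)
Total reachable: 12 (grid has 13 open cells total)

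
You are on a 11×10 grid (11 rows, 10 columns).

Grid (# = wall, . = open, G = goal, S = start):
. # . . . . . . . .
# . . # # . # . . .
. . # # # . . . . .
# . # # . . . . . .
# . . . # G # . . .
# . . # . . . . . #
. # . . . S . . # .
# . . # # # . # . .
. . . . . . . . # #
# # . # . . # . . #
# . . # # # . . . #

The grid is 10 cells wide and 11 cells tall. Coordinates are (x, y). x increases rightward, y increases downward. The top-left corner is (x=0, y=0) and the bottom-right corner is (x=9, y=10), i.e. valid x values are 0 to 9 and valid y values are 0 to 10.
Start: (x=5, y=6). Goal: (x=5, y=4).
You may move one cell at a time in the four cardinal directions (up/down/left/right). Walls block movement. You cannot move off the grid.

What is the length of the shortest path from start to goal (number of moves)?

Answer: Shortest path length: 2

Derivation:
BFS from (x=5, y=6) until reaching (x=5, y=4):
  Distance 0: (x=5, y=6)
  Distance 1: (x=5, y=5), (x=4, y=6), (x=6, y=6)
  Distance 2: (x=5, y=4), (x=4, y=5), (x=6, y=5), (x=3, y=6), (x=7, y=6), (x=6, y=7)  <- goal reached here
One shortest path (2 moves): (x=5, y=6) -> (x=5, y=5) -> (x=5, y=4)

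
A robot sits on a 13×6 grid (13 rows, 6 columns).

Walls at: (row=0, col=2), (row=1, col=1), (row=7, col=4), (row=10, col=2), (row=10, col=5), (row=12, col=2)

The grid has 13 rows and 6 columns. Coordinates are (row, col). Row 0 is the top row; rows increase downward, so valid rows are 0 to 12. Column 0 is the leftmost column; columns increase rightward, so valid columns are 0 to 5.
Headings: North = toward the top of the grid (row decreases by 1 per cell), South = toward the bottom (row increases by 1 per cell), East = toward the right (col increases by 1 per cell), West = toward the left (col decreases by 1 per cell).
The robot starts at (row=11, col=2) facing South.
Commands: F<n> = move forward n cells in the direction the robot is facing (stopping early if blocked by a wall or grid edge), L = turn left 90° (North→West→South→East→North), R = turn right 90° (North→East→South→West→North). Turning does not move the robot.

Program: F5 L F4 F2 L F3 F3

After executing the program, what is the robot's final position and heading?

Start: (row=11, col=2), facing South
  F5: move forward 0/5 (blocked), now at (row=11, col=2)
  L: turn left, now facing East
  F4: move forward 3/4 (blocked), now at (row=11, col=5)
  F2: move forward 0/2 (blocked), now at (row=11, col=5)
  L: turn left, now facing North
  F3: move forward 0/3 (blocked), now at (row=11, col=5)
  F3: move forward 0/3 (blocked), now at (row=11, col=5)
Final: (row=11, col=5), facing North

Answer: Final position: (row=11, col=5), facing North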